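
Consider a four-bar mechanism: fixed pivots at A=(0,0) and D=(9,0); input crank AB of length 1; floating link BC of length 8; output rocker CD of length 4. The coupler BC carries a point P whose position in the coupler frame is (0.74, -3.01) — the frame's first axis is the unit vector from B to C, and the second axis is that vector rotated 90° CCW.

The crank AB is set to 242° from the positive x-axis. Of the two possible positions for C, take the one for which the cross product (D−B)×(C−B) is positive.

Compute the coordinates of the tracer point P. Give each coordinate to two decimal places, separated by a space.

1.67 -3.13

A=(0,0), D=(9.00,0)
B = A + 1.00·(cos242°, sin242°) = (-0.4695, -0.8829)
|BD| = 9.5105
circle(B,8.00) ∩ circle(D,4.00): a=7.2788, h=3.3195
  candidates: C₊=(6.4697,3.0980) cross=31.571; C₋=(7.0861,-3.5124) cross=-31.571
  mode + wants cross > 0 → take C=(6.4697,3.0980) (cross=31.571)
ex = (C−B)/|BC| = (0.8674,0.4976); ey = (-0.4976,0.8674)
P = B + 0.74·ex + -3.01·ey = (1.6702,-3.1256)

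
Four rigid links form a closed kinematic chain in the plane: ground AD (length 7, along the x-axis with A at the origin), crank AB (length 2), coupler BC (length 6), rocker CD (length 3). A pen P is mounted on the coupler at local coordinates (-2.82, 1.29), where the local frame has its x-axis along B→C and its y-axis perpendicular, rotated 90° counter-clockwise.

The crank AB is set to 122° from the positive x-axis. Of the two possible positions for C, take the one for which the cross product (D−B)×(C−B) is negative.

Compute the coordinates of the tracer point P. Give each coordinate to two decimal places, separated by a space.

-2.93 4.17

A=(0,0), D=(7.00,0)
B = A + 2.00·(cos122°, sin122°) = (-1.0598, 1.6961)
|BD| = 8.2364
circle(B,6.00) ∩ circle(D,3.00): a=5.7573, h=1.6894
  candidates: C₊=(4.9219,2.1637) cross=13.914; C₋=(4.2261,-1.1427) cross=-13.914
  mode - wants cross < 0 → take C=(4.2261,-1.1427) (cross=-13.914)
ex = (C−B)/|BC| = (0.8810,-0.4731); ey = (0.4731,0.8810)
P = B + -2.82·ex + 1.29·ey = (-2.9339,4.1668)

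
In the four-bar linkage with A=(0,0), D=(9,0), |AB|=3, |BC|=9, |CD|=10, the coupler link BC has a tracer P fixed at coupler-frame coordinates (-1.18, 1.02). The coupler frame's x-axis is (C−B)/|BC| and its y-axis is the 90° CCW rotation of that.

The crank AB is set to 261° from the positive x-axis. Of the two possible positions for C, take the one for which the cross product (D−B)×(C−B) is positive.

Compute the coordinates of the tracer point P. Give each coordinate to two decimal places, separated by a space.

A=(0,0), D=(9.00,0)
B = A + 3.00·(cos261°, sin261°) = (-0.4693, -2.9631)
|BD| = 9.9221
circle(B,9.00) ∩ circle(D,10.00): a=4.0036, h=8.0605
  candidates: C₊=(0.9444,5.9252) cross=79.977; C₋=(5.7587,-9.4601) cross=-79.977
  mode + wants cross > 0 → take C=(0.9444,5.9252) (cross=79.977)
ex = (C−B)/|BC| = (0.1571,0.9876); ey = (-0.9876,0.1571)
P = B + -1.18·ex + 1.02·ey = (-1.6620,-3.9682)

-1.66 -3.97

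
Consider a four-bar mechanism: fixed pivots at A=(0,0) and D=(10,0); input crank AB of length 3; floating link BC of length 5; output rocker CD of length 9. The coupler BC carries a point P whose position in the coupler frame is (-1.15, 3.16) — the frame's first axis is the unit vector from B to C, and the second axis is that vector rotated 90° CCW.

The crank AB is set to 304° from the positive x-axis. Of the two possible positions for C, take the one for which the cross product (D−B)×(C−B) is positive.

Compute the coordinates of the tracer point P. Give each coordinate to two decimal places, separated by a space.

A=(0,0), D=(10.00,0)
B = A + 3.00·(cos304°, sin304°) = (1.6776, -2.4871)
|BD| = 8.6861
circle(B,5.00) ∩ circle(D,9.00): a=1.1195, h=4.8731
  candidates: C₊=(1.3549,2.5025) cross=42.328; C₋=(4.1455,-6.8356) cross=-42.328
  mode + wants cross > 0 → take C=(1.3549,2.5025) (cross=42.328)
ex = (C−B)/|BC| = (-0.0645,0.9979); ey = (-0.9979,-0.0645)
P = B + -1.15·ex + 3.16·ey = (-1.4016,-3.8386)

-1.40 -3.84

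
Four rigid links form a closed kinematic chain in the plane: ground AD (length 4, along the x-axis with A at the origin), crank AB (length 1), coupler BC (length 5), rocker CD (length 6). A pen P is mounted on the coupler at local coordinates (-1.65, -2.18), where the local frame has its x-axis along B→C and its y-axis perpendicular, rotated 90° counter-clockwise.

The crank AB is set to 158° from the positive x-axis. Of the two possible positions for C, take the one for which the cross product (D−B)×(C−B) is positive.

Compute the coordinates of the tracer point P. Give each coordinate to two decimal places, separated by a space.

A=(0,0), D=(4.00,0)
B = A + 1.00·(cos158°, sin158°) = (-0.9272, 0.3746)
|BD| = 4.9414
circle(B,5.00) ∩ circle(D,6.00): a=1.3577, h=4.8121
  candidates: C₊=(0.7914,5.0700) cross=23.779; C₋=(0.0618,-4.5266) cross=-23.779
  mode + wants cross > 0 → take C=(0.7914,5.0700) (cross=23.779)
ex = (C−B)/|BC| = (0.3437,0.9391); ey = (-0.9391,0.3437)
P = B + -1.65·ex + -2.18·ey = (0.5529,-1.9242)

0.55 -1.92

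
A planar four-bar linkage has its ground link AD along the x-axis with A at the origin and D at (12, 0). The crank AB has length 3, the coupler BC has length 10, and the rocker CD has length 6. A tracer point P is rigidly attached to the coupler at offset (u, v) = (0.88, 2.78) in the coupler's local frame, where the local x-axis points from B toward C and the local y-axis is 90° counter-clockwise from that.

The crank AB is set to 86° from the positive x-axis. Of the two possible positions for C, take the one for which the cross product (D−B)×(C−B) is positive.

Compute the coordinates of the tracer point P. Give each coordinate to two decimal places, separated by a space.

0.33 5.91

A=(0,0), D=(12.00,0)
B = A + 3.00·(cos86°, sin86°) = (0.2093, 2.9927)
|BD| = 12.1646
circle(B,10.00) ∩ circle(D,6.00): a=8.7129, h=4.9077
  candidates: C₊=(9.8617,5.6061) cross=59.700; C₋=(7.4470,-3.9077) cross=-59.700
  mode + wants cross > 0 → take C=(9.8617,5.6061) (cross=59.700)
ex = (C−B)/|BC| = (0.9652,0.2613); ey = (-0.2613,0.9652)
P = B + 0.88·ex + 2.78·ey = (0.3322,5.9061)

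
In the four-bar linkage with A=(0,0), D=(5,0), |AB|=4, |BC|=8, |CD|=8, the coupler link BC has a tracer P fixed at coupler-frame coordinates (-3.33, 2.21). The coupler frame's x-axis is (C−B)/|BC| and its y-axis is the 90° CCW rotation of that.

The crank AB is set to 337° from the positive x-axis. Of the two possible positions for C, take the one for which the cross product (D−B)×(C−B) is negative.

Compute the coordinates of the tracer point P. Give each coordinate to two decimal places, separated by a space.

A=(0,0), D=(5.00,0)
B = A + 4.00·(cos337°, sin337°) = (3.6820, -1.5629)
|BD| = 2.0445
circle(B,8.00) ∩ circle(D,8.00): a=1.0222, h=7.9344
  candidates: C₊=(-1.7246,4.3335) cross=16.222; C₋=(10.4066,-5.8965) cross=-16.222
  mode - wants cross < 0 → take C=(10.4066,-5.8965) (cross=-16.222)
ex = (C−B)/|BC| = (0.8406,-0.5417); ey = (0.5417,0.8406)
P = B + -3.33·ex + 2.21·ey = (2.0800,2.0986)

2.08 2.10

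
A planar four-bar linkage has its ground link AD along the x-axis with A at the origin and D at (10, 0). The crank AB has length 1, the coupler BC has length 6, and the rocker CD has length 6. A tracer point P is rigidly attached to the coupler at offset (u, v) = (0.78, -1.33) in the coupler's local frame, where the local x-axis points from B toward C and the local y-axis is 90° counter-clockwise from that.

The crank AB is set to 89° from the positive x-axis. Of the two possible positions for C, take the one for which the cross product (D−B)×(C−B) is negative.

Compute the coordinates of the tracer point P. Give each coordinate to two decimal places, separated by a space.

A=(0,0), D=(10.00,0)
B = A + 1.00·(cos89°, sin89°) = (0.0175, 0.9998)
|BD| = 10.0325
circle(B,6.00) ∩ circle(D,6.00): a=5.0162, h=3.2920
  candidates: C₊=(5.3368,3.7755) cross=33.027; C₋=(4.6806,-2.7757) cross=-33.027
  mode - wants cross < 0 → take C=(4.6806,-2.7757) (cross=-33.027)
ex = (C−B)/|BC| = (0.7772,-0.6293); ey = (0.6293,0.7772)
P = B + 0.78·ex + -1.33·ey = (-0.2132,-0.5246)

-0.21 -0.52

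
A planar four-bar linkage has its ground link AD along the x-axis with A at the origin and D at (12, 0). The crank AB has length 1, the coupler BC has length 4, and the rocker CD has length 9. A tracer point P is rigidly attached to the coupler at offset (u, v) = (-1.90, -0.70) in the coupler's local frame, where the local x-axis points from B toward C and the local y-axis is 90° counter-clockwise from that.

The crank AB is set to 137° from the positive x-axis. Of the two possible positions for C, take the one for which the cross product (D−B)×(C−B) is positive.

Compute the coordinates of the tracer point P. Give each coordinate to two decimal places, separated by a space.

-2.41 -0.45

A=(0,0), D=(12.00,0)
B = A + 1.00·(cos137°, sin137°) = (-0.7314, 0.6820)
|BD| = 12.7496
circle(B,4.00) ∩ circle(D,9.00): a=3.8257, h=1.1679
  candidates: C₊=(3.1513,1.6436) cross=14.890; C₋=(3.0264,-0.6889) cross=-14.890
  mode + wants cross > 0 → take C=(3.1513,1.6436) (cross=14.890)
ex = (C−B)/|BC| = (0.9707,0.2404); ey = (-0.2404,0.9707)
P = B + -1.90·ex + -0.70·ey = (-2.4074,-0.4542)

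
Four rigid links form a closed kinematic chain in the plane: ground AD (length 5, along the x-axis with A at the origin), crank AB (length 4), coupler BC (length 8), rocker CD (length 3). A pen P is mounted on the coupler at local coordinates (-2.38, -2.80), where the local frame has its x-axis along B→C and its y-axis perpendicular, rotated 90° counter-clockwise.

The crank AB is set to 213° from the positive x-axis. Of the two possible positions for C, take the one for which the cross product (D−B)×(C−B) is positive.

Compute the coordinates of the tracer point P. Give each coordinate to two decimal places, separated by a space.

-3.70 -5.84

A=(0,0), D=(5.00,0)
B = A + 4.00·(cos213°, sin213°) = (-3.3547, -2.1786)
|BD| = 8.6341
circle(B,8.00) ∩ circle(D,3.00): a=7.5021, h=2.7782
  candidates: C₊=(3.2037,2.4027) cross=23.988; C₋=(4.6057,-2.9740) cross=-23.988
  mode + wants cross > 0 → take C=(3.2037,2.4027) (cross=23.988)
ex = (C−B)/|BC| = (0.8198,0.5727); ey = (-0.5727,0.8198)
P = B + -2.38·ex + -2.80·ey = (-3.7023,-5.8369)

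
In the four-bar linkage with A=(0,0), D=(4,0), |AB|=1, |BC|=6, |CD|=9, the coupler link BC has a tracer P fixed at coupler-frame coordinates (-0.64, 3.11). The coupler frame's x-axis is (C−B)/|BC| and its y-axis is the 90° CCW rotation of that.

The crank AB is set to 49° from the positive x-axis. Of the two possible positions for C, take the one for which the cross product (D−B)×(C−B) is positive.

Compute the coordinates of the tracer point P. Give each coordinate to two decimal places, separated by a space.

-1.26 -1.78

A=(0,0), D=(4.00,0)
B = A + 1.00·(cos49°, sin49°) = (0.6561, 0.7547)
|BD| = 3.4281
circle(B,6.00) ∩ circle(D,9.00): a=-4.8495, h=3.5331
  candidates: C₊=(-3.2966,5.2687) cross=12.112; C₋=(-4.8523,-1.6240) cross=-12.112
  mode + wants cross > 0 → take C=(-3.2966,5.2687) (cross=12.112)
ex = (C−B)/|BC| = (-0.6588,0.7523); ey = (-0.7523,-0.6588)
P = B + -0.64·ex + 3.11·ey = (-1.2621,-1.7756)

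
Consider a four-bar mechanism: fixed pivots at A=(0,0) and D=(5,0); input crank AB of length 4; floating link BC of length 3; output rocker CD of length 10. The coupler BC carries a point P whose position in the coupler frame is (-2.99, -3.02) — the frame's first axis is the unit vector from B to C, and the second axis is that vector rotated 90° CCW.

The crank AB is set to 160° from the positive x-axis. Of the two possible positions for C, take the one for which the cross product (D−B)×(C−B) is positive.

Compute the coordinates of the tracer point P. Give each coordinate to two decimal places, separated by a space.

A=(0,0), D=(5.00,0)
B = A + 4.00·(cos160°, sin160°) = (-3.7588, 1.3681)
|BD| = 8.8650
circle(B,3.00) ∩ circle(D,10.00): a=-0.7001, h=2.9172
  candidates: C₊=(-4.0003,4.3583) cross=25.861; C₋=(-4.9006,-1.4061) cross=-25.861
  mode + wants cross > 0 → take C=(-4.0003,4.3583) (cross=25.861)
ex = (C−B)/|BC| = (-0.0805,0.9968); ey = (-0.9968,-0.0805)
P = B + -2.99·ex + -3.02·ey = (-0.5079,-1.3691)

-0.51 -1.37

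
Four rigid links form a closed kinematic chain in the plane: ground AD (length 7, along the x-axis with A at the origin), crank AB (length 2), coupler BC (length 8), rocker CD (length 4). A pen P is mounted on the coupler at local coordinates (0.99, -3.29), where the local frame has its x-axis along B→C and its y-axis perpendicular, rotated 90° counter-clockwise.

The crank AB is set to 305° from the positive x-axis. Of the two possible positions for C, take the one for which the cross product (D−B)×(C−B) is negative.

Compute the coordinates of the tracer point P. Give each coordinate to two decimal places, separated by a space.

A=(0,0), D=(7.00,0)
B = A + 2.00·(cos305°, sin305°) = (1.1472, -1.6383)
|BD| = 6.0778
circle(B,8.00) ∩ circle(D,4.00): a=6.9877, h=3.8951
  candidates: C₊=(6.8262,3.9962) cross=23.674; C₋=(8.9262,-3.5057) cross=-23.674
  mode - wants cross < 0 → take C=(8.9262,-3.5057) (cross=-23.674)
ex = (C−B)/|BC| = (0.9724,-0.2334); ey = (0.2334,0.9724)
P = B + 0.99·ex + -3.29·ey = (1.3418,-5.0685)

1.34 -5.07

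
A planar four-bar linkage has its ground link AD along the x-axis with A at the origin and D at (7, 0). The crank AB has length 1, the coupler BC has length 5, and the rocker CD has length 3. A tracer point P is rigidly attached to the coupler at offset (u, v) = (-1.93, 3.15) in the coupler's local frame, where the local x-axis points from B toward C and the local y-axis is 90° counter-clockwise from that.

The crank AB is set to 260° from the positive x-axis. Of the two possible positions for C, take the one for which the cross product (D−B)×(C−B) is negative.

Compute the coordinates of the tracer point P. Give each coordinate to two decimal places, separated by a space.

-1.45 2.48

A=(0,0), D=(7.00,0)
B = A + 1.00·(cos260°, sin260°) = (-0.1736, -0.9848)
|BD| = 7.2409
circle(B,5.00) ∩ circle(D,3.00): a=4.7253, h=1.6345
  candidates: C₊=(4.2854,1.2772) cross=11.835; C₋=(4.7300,-1.9615) cross=-11.835
  mode - wants cross < 0 → take C=(4.7300,-1.9615) (cross=-11.835)
ex = (C−B)/|BC| = (0.9807,-0.1953); ey = (0.1953,0.9807)
P = B + -1.93·ex + 3.15·ey = (-1.4512,2.4815)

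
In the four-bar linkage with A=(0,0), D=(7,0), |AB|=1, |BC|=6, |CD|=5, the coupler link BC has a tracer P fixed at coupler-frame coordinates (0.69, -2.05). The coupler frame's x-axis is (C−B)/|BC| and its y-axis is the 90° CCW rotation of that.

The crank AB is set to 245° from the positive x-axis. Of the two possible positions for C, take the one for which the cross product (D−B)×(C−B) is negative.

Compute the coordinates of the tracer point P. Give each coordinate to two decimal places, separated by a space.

A=(0,0), D=(7.00,0)
B = A + 1.00·(cos245°, sin245°) = (-0.4226, -0.9063)
|BD| = 7.4777
circle(B,6.00) ∩ circle(D,5.00): a=4.4744, h=3.9975
  candidates: C₊=(3.5343,3.6040) cross=29.892; C₋=(4.5033,-4.3320) cross=-29.892
  mode - wants cross < 0 → take C=(4.5033,-4.3320) (cross=-29.892)
ex = (C−B)/|BC| = (0.8210,-0.5710); ey = (0.5710,0.8210)
P = B + 0.69·ex + -2.05·ey = (-1.0266,-2.9833)

-1.03 -2.98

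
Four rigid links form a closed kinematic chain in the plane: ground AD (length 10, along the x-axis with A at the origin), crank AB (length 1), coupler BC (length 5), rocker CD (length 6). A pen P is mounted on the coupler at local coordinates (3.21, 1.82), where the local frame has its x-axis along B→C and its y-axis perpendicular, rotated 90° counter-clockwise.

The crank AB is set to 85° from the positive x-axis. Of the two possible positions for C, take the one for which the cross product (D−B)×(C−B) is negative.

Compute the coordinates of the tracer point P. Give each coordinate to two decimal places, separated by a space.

3.77 0.75

A=(0,0), D=(10.00,0)
B = A + 1.00·(cos85°, sin85°) = (0.0872, 0.9962)
|BD| = 9.9628
circle(B,5.00) ∩ circle(D,6.00): a=4.4293, h=2.3197
  candidates: C₊=(4.7262,2.8614) cross=23.111; C₋=(4.2623,-1.7548) cross=-23.111
  mode - wants cross < 0 → take C=(4.2623,-1.7548) (cross=-23.111)
ex = (C−B)/|BC| = (0.8350,-0.5502); ey = (0.5502,0.8350)
P = B + 3.21·ex + 1.82·ey = (3.7690,0.7498)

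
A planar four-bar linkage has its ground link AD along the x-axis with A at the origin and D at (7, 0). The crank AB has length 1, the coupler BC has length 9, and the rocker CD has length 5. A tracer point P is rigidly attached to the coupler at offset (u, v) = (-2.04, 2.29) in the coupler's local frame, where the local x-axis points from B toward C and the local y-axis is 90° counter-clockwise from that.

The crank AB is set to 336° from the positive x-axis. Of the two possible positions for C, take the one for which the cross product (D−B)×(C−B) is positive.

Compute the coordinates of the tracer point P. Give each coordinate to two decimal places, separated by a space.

-2.08 0.26

A=(0,0), D=(7.00,0)
B = A + 1.00·(cos336°, sin336°) = (0.9135, -0.4067)
|BD| = 6.1000
circle(B,9.00) ∩ circle(D,5.00): a=7.6402, h=4.7569
  candidates: C₊=(8.2195,4.8490) cross=29.017; C₋=(8.8539,-4.6436) cross=-29.017
  mode + wants cross > 0 → take C=(8.2195,4.8490) (cross=29.017)
ex = (C−B)/|BC| = (0.8118,0.5840); ey = (-0.5840,0.8118)
P = B + -2.04·ex + 2.29·ey = (-2.0798,0.2609)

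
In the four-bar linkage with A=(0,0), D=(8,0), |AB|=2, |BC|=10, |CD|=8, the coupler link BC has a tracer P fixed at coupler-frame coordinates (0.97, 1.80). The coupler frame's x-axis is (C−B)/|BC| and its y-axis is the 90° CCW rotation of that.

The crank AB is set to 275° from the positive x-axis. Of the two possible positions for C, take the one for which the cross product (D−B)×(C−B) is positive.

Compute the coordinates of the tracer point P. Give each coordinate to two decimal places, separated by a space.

A=(0,0), D=(8.00,0)
B = A + 2.00·(cos275°, sin275°) = (0.1743, -1.9924)
|BD| = 8.0753
circle(B,10.00) ∩ circle(D,8.00): a=6.2667, h=7.7929
  candidates: C₊=(4.3246,7.1057) cross=62.930; C₋=(8.1700,-7.9982) cross=-62.930
  mode + wants cross > 0 → take C=(4.3246,7.1057) (cross=62.930)
ex = (C−B)/|BC| = (0.4150,0.9098); ey = (-0.9098,0.4150)
P = B + 0.97·ex + 1.80·ey = (-1.0608,-0.3628)

-1.06 -0.36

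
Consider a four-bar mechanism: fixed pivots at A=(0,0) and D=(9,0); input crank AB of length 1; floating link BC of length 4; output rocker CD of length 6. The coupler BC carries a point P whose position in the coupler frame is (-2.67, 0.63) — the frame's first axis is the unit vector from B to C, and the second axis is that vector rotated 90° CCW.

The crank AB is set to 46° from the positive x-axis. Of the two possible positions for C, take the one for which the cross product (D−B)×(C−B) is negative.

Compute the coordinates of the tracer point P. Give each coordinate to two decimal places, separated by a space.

A=(0,0), D=(9.00,0)
B = A + 1.00·(cos46°, sin46°) = (0.6947, 0.7193)
|BD| = 8.3364
circle(B,4.00) ∩ circle(D,6.00): a=2.9687, h=2.6809
  candidates: C₊=(3.8836,3.1340) cross=22.349; C₋=(3.4209,-2.2077) cross=-22.349
  mode - wants cross < 0 → take C=(3.4209,-2.2077) (cross=-22.349)
ex = (C−B)/|BC| = (0.6816,-0.7318); ey = (0.7318,0.6816)
P = B + -2.67·ex + 0.63·ey = (-0.6641,3.1025)

-0.66 3.10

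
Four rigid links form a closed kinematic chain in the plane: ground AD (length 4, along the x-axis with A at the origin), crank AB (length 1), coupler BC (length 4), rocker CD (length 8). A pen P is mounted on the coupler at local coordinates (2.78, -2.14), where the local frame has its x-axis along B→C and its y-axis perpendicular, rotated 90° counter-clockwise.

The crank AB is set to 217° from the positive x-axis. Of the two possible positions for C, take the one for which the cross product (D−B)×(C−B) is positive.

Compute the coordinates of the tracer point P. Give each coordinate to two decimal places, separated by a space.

A=(0,0), D=(4.00,0)
B = A + 1.00·(cos217°, sin217°) = (-0.7986, -0.6018)
|BD| = 4.8362
circle(B,4.00) ∩ circle(D,8.00): a=-2.5444, h=3.0864
  candidates: C₊=(-3.7074,2.1440) cross=14.927; C₋=(-2.9392,-3.9809) cross=-14.927
  mode + wants cross > 0 → take C=(-3.7074,2.1440) (cross=14.927)
ex = (C−B)/|BC| = (-0.7272,0.6864); ey = (-0.6864,-0.7272)
P = B + 2.78·ex + -2.14·ey = (-1.3512,2.8627)

-1.35 2.86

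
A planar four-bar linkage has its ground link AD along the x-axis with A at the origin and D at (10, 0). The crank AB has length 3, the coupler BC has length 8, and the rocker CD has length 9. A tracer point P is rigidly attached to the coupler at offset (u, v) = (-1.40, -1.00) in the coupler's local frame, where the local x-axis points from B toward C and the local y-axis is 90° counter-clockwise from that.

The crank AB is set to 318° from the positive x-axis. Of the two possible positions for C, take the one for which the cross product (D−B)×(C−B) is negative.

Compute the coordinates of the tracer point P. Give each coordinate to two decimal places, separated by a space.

A=(0,0), D=(10.00,0)
B = A + 3.00·(cos318°, sin318°) = (2.2294, -2.0074)
|BD| = 8.0257
circle(B,8.00) ∩ circle(D,9.00): a=2.9537, h=7.4347
  candidates: C₊=(3.2297,5.9298) cross=59.669; C₋=(6.9489,-8.4670) cross=-59.669
  mode - wants cross < 0 → take C=(6.9489,-8.4670) (cross=-59.669)
ex = (C−B)/|BC| = (0.5899,-0.8075); ey = (0.8075,0.5899)
P = B + -1.40·ex + -1.00·ey = (0.5961,-1.4669)

0.60 -1.47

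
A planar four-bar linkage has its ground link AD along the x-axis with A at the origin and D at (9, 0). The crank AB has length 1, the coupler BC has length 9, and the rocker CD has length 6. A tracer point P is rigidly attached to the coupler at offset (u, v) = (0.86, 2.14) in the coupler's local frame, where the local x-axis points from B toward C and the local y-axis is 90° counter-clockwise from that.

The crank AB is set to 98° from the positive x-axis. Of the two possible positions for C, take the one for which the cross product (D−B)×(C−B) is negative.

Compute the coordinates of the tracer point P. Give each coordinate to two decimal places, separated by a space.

A=(0,0), D=(9.00,0)
B = A + 1.00·(cos98°, sin98°) = (-0.1392, 0.9903)
|BD| = 9.1927
circle(B,9.00) ∩ circle(D,6.00): a=7.0439, h=5.6020
  candidates: C₊=(7.4672,5.8009) cross=51.498; C₋=(6.2603,-5.3380) cross=-51.498
  mode - wants cross < 0 → take C=(6.2603,-5.3380) (cross=-51.498)
ex = (C−B)/|BC| = (0.7111,-0.7031); ey = (0.7031,0.7111)
P = B + 0.86·ex + 2.14·ey = (1.9770,1.9072)

1.98 1.91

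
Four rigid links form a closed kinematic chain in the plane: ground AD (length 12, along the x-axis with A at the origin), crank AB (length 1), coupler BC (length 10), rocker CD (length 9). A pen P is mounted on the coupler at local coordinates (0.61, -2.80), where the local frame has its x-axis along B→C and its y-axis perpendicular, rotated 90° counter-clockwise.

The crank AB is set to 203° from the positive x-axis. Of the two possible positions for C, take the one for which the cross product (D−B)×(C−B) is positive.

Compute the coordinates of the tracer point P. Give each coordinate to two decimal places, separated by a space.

1.51 -1.91

A=(0,0), D=(12.00,0)
B = A + 1.00·(cos203°, sin203°) = (-0.9205, -0.3907)
|BD| = 12.9264
circle(B,10.00) ∩ circle(D,9.00): a=7.1981, h=6.9417
  candidates: C₊=(6.0645,6.7654) cross=89.731; C₋=(6.4842,-7.1117) cross=-89.731
  mode + wants cross > 0 → take C=(6.0645,6.7654) (cross=89.731)
ex = (C−B)/|BC| = (0.6985,0.7156); ey = (-0.7156,0.6985)
P = B + 0.61·ex + -2.80·ey = (1.5093,-1.9100)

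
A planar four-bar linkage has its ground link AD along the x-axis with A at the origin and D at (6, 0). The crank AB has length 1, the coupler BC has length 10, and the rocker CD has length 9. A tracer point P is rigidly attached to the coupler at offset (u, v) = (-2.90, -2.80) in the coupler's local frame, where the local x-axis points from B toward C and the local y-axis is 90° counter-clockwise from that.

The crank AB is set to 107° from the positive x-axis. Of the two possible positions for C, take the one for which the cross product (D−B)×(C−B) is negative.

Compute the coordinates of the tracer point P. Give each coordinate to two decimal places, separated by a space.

A=(0,0), D=(6.00,0)
B = A + 1.00·(cos107°, sin107°) = (-0.2924, 0.9563)
|BD| = 6.3646
circle(B,10.00) ∩ circle(D,9.00): a=4.6749, h=8.8400
  candidates: C₊=(5.6577,8.9935) cross=56.263; C₋=(3.0013,-8.4857) cross=-56.263
  mode - wants cross < 0 → take C=(3.0013,-8.4857) (cross=-56.263)
ex = (C−B)/|BC| = (0.3294,-0.9442); ey = (0.9442,0.3294)
P = B + -2.90·ex + -2.80·ey = (-3.8913,2.7723)

-3.89 2.77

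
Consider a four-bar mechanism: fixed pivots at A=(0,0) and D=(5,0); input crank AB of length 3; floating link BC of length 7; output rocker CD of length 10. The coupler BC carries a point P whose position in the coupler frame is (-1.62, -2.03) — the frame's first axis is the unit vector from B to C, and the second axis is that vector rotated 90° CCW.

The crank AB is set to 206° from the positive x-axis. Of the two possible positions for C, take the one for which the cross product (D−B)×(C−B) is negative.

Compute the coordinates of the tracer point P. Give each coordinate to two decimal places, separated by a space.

-5.08 -0.27

A=(0,0), D=(5.00,0)
B = A + 3.00·(cos206°, sin206°) = (-2.6964, -1.3151)
|BD| = 7.8079
circle(B,7.00) ∩ circle(D,10.00): a=0.6381, h=6.9709
  candidates: C₊=(-3.2416,5.6636) cross=54.428; C₋=(-0.8933,-8.0789) cross=-54.428
  mode - wants cross < 0 → take C=(-0.8933,-8.0789) (cross=-54.428)
ex = (C−B)/|BC| = (0.2576,-0.9663); ey = (0.9663,0.2576)
P = B + -1.62·ex + -2.03·ey = (-5.0752,-0.2727)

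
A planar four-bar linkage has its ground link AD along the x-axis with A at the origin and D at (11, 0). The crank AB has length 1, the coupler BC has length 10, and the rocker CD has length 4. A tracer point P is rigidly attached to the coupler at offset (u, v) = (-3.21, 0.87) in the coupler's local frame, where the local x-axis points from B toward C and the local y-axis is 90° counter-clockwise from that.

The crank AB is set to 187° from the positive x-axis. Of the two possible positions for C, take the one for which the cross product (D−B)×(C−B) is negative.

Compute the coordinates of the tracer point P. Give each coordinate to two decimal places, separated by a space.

-3.79 1.68

A=(0,0), D=(11.00,0)
B = A + 1.00·(cos187°, sin187°) = (-0.9925, -0.1219)
|BD| = 11.9932
circle(B,10.00) ∩ circle(D,4.00): a=9.4986, h=3.1268
  candidates: C₊=(8.4738,3.1013) cross=37.501; C₋=(8.5373,-3.1520) cross=-37.501
  mode - wants cross < 0 → take C=(8.5373,-3.1520) (cross=-37.501)
ex = (C−B)/|BC| = (0.9530,-0.3030); ey = (0.3030,0.9530)
P = B + -3.21·ex + 0.87·ey = (-3.7880,1.6799)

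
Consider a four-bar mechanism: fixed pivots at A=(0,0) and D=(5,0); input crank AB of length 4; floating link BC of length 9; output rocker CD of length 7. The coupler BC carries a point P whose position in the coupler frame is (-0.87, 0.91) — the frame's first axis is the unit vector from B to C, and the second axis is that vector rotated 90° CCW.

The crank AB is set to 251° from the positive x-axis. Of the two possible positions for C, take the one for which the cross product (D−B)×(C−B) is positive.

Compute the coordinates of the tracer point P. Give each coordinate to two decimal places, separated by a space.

A=(0,0), D=(5.00,0)
B = A + 4.00·(cos251°, sin251°) = (-1.3023, -3.7821)
|BD| = 7.3500
circle(B,9.00) ∩ circle(D,7.00): a=5.8519, h=6.8378
  candidates: C₊=(0.1969,5.0922) cross=50.258; C₋=(7.2339,-6.6340) cross=-50.258
  mode + wants cross > 0 → take C=(0.1969,5.0922) (cross=50.258)
ex = (C−B)/|BC| = (0.1666,0.9860); ey = (-0.9860,0.1666)
P = B + -0.87·ex + 0.91·ey = (-2.3445,-4.4883)

-2.34 -4.49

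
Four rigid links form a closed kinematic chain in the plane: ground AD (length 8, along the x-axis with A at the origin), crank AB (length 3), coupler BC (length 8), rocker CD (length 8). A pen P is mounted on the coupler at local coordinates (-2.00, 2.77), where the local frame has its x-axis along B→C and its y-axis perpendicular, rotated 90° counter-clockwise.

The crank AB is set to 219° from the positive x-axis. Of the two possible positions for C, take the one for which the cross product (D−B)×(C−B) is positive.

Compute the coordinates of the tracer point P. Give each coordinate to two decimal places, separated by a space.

A=(0,0), D=(8.00,0)
B = A + 3.00·(cos219°, sin219°) = (-2.3314, -1.8880)
|BD| = 10.5025
circle(B,8.00) ∩ circle(D,8.00): a=5.2513, h=6.0353
  candidates: C₊=(1.7494,4.9930) cross=63.385; C₋=(3.9192,-6.8809) cross=-63.385
  mode + wants cross > 0 → take C=(1.7494,4.9930) (cross=63.385)
ex = (C−B)/|BC| = (0.5101,0.8601); ey = (-0.8601,0.5101)
P = B + -2.00·ex + 2.77·ey = (-5.7342,-2.1952)

-5.73 -2.20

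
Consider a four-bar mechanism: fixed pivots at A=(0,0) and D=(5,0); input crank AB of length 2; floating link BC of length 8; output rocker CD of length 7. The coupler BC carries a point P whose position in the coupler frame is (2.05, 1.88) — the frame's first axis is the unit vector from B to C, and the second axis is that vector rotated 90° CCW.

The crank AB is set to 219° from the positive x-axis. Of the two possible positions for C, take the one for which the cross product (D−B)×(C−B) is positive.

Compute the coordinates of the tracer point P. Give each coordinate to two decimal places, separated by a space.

-2.48 1.36

A=(0,0), D=(5.00,0)
B = A + 2.00·(cos219°, sin219°) = (-1.5543, -1.2586)
|BD| = 6.6740
circle(B,8.00) ∩ circle(D,7.00): a=4.4608, h=6.6409
  candidates: C₊=(1.5741,6.1043) cross=44.322; C₋=(4.0788,-6.9391) cross=-44.322
  mode + wants cross > 0 → take C=(1.5741,6.1043) (cross=44.322)
ex = (C−B)/|BC| = (0.3910,0.9204); ey = (-0.9204,0.3910)
P = B + 2.05·ex + 1.88·ey = (-2.4830,1.3633)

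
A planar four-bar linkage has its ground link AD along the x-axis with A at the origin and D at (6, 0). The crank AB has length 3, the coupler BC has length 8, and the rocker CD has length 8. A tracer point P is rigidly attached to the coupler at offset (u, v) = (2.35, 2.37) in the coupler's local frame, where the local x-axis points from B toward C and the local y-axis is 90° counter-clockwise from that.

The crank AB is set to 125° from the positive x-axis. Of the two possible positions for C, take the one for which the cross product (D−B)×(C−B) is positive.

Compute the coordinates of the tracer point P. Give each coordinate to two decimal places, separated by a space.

-1.56 5.79

A=(0,0), D=(6.00,0)
B = A + 3.00·(cos125°, sin125°) = (-1.7207, 2.4575)
|BD| = 8.1024
circle(B,8.00) ∩ circle(D,8.00): a=4.0512, h=6.8984
  candidates: C₊=(4.2319,7.8022) cross=55.893; C₋=(0.0474,-5.3447) cross=-55.893
  mode + wants cross > 0 → take C=(4.2319,7.8022) (cross=55.893)
ex = (C−B)/|BC| = (0.7441,0.6681); ey = (-0.6681,0.7441)
P = B + 2.35·ex + 2.37·ey = (-1.5555,5.7909)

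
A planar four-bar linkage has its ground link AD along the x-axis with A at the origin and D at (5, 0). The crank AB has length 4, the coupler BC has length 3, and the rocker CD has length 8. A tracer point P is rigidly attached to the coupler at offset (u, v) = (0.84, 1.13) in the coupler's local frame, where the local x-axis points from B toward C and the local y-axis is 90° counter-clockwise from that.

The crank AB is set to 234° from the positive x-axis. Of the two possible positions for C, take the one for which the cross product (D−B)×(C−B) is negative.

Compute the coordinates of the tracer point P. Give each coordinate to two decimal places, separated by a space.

-0.94 -3.27

A=(0,0), D=(5.00,0)
B = A + 4.00·(cos234°, sin234°) = (-2.3511, -3.2361)
|BD| = 8.0319
circle(B,3.00) ∩ circle(D,8.00): a=0.5921, h=2.9410
  candidates: C₊=(-2.9942,-0.3058) cross=23.622; C₋=(-0.6243,-5.6892) cross=-23.622
  mode - wants cross < 0 → take C=(-0.6243,-5.6892) (cross=-23.622)
ex = (C−B)/|BC| = (0.5756,-0.8177); ey = (0.8177,0.5756)
P = B + 0.84·ex + 1.13·ey = (-0.9436,-3.2725)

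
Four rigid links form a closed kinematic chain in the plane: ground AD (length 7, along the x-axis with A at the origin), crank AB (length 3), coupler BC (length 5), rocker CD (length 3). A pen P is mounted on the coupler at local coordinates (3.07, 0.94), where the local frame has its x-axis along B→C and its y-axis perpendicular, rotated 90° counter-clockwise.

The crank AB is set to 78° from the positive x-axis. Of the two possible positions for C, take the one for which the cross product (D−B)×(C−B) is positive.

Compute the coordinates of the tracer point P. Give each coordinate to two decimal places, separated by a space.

3.74 3.71

A=(0,0), D=(7.00,0)
B = A + 3.00·(cos78°, sin78°) = (0.6237, 2.9344)
|BD| = 7.0191
circle(B,5.00) ∩ circle(D,3.00): a=4.6493, h=1.8396
  candidates: C₊=(5.6163,2.6618) cross=12.912; C₋=(4.0782,-0.6804) cross=-12.912
  mode + wants cross > 0 → take C=(5.6163,2.6618) (cross=12.912)
ex = (C−B)/|BC| = (0.9985,-0.0545); ey = (0.0545,0.9985)
P = B + 3.07·ex + 0.94·ey = (3.7404,3.7057)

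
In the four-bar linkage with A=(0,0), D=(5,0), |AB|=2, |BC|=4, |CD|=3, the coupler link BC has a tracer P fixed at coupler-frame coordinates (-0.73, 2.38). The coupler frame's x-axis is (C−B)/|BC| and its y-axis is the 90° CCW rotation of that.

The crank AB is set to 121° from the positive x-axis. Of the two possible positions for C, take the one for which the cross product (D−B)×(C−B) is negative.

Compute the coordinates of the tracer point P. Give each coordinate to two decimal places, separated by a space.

-0.12 4.03

A=(0,0), D=(5.00,0)
B = A + 2.00·(cos121°, sin121°) = (-1.0301, 1.7143)
|BD| = 6.2690
circle(B,4.00) ∩ circle(D,3.00): a=3.6928, h=1.5372
  candidates: C₊=(2.9424,2.1831) cross=9.637; C₋=(2.1016,-0.7742) cross=-9.637
  mode - wants cross < 0 → take C=(2.1016,-0.7742) (cross=-9.637)
ex = (C−B)/|BC| = (0.7829,-0.6221); ey = (0.6221,0.7829)
P = B + -0.73·ex + 2.38·ey = (-0.1210,4.0318)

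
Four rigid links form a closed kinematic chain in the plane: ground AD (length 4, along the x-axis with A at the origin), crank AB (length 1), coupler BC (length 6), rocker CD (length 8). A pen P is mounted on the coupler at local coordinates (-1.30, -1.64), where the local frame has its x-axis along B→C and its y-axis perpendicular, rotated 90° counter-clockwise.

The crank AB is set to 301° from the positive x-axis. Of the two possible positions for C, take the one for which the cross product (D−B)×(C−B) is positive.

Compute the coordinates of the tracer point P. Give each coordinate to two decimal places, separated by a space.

2.60 -1.00

A=(0,0), D=(4.00,0)
B = A + 1.00·(cos301°, sin301°) = (0.5150, -0.8572)
|BD| = 3.5888
circle(B,6.00) ∩ circle(D,8.00): a=-2.1066, h=5.6180
  candidates: C₊=(-2.8724,4.0951) cross=20.162; C₋=(-0.1887,-6.8157) cross=-20.162
  mode + wants cross > 0 → take C=(-2.8724,4.0951) (cross=20.162)
ex = (C−B)/|BC| = (-0.5646,0.8254); ey = (-0.8254,-0.5646)
P = B + -1.30·ex + -1.64·ey = (2.6026,-1.0043)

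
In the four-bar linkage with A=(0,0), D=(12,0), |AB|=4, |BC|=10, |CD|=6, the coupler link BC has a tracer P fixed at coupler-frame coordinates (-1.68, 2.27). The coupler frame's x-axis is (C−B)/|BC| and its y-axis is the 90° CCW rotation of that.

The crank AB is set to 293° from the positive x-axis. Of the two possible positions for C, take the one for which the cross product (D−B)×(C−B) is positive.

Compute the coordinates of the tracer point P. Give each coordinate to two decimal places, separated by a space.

A=(0,0), D=(12.00,0)
B = A + 4.00·(cos293°, sin293°) = (1.5629, -3.6820)
|BD| = 11.0675
circle(B,10.00) ∩ circle(D,6.00): a=8.4251, h=5.3868
  candidates: C₊=(7.7160,4.2009) cross=59.619; C₋=(11.3002,-5.9591) cross=-59.619
  mode + wants cross > 0 → take C=(7.7160,4.2009) (cross=59.619)
ex = (C−B)/|BC| = (0.6153,0.7883); ey = (-0.7883,0.6153)
P = B + -1.68·ex + 2.27·ey = (-1.2602,-3.6096)

-1.26 -3.61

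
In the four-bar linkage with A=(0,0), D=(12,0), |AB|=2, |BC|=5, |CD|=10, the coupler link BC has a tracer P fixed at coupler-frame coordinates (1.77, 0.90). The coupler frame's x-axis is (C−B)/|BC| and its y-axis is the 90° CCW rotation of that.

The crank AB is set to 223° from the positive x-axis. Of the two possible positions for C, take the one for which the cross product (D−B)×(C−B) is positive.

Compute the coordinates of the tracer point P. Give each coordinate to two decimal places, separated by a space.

A=(0,0), D=(12.00,0)
B = A + 2.00·(cos223°, sin223°) = (-1.4627, -1.3640)
|BD| = 13.5316
circle(B,5.00) ∩ circle(D,10.00): a=3.9945, h=3.0073
  candidates: C₊=(2.2083,2.0306) cross=40.693; C₋=(2.8146,-3.9533) cross=-40.693
  mode + wants cross > 0 → take C=(2.2083,2.0306) (cross=40.693)
ex = (C−B)/|BC| = (0.7342,0.6789); ey = (-0.6789,0.7342)
P = B + 1.77·ex + 0.90·ey = (-0.7742,0.4985)

-0.77 0.50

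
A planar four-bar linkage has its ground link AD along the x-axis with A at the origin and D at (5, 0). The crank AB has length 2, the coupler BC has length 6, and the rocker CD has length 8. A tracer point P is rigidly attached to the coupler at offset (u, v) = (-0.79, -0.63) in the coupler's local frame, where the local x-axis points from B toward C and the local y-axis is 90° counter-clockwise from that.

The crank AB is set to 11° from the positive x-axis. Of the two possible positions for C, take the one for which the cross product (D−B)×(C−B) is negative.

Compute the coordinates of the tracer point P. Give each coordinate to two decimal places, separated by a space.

A=(0,0), D=(5.00,0)
B = A + 2.00·(cos11°, sin11°) = (1.9633, 0.3816)
|BD| = 3.0606
circle(B,6.00) ∩ circle(D,8.00): a=-3.0439, h=5.1706
  candidates: C₊=(-0.4122,5.8914) cross=15.825; C₋=(-1.7016,-4.3691) cross=-15.825
  mode - wants cross < 0 → take C=(-1.7016,-4.3691) (cross=-15.825)
ex = (C−B)/|BC| = (-0.6108,-0.7918); ey = (0.7918,-0.6108)
P = B + -0.79·ex + -0.63·ey = (1.9470,1.3919)

1.95 1.39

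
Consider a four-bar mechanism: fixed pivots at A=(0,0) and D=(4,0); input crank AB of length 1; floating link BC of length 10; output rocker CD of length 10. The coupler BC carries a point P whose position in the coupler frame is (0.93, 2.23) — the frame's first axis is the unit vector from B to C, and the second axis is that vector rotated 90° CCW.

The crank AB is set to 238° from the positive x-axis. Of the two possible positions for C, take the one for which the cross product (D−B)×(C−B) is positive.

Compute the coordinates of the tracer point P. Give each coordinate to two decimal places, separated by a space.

A=(0,0), D=(4.00,0)
B = A + 1.00·(cos238°, sin238°) = (-0.5299, -0.8480)
|BD| = 4.6086
circle(B,10.00) ∩ circle(D,10.00): a=2.3043, h=9.7309
  candidates: C₊=(-0.0556,9.1407) cross=44.846; C₋=(3.5257,-9.9887) cross=-44.846
  mode + wants cross > 0 → take C=(-0.0556,9.1407) (cross=44.846)
ex = (C−B)/|BC| = (0.0474,0.9989); ey = (-0.9989,0.0474)
P = B + 0.93·ex + 2.23·ey = (-2.7133,0.1867)

-2.71 0.19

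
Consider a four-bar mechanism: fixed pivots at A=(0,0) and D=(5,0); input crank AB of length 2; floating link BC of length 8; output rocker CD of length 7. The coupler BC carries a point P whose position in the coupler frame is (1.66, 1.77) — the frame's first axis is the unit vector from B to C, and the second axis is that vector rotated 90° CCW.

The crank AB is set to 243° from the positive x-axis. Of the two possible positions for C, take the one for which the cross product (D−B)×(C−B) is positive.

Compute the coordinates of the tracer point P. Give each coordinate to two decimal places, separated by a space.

A=(0,0), D=(5.00,0)
B = A + 2.00·(cos243°, sin243°) = (-0.9080, -1.7820)
|BD| = 6.1709
circle(B,8.00) ∩ circle(D,7.00): a=4.3008, h=6.7456
  candidates: C₊=(1.2616,5.9182) cross=41.626; C₋=(5.1576,-6.9982) cross=-41.626
  mode + wants cross > 0 → take C=(1.2616,5.9182) (cross=41.626)
ex = (C−B)/|BC| = (0.2712,0.9625); ey = (-0.9625,0.2712)
P = B + 1.66·ex + 1.77·ey = (-2.1614,0.2958)

-2.16 0.30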